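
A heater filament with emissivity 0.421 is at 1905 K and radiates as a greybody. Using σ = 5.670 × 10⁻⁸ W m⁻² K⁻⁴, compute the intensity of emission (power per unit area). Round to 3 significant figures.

I ≈ 3.14×10⁵ W/m²

Stefan–Boltzmann: I = εσT⁴ = 0.421 × 5.670×10⁻⁸ × (1905)⁴ = 3.14×10⁵ W/m².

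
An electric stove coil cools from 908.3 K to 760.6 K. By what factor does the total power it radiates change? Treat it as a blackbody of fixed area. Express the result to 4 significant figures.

P₂/P₁ ≈ 0.4917

P ∝ T⁴, so P₂/P₁ = (T₂/T₁)⁴ = (760.6/908.3)⁴ = (0.837389)⁴ = 0.4917.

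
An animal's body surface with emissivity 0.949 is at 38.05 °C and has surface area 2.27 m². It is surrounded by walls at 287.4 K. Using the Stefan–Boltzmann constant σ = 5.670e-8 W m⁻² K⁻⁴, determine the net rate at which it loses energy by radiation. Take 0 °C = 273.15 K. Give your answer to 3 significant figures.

Net loss ≈ 312 W

T = 38.05 °C + 273.15 = 311.20 K.
Area A = 2.27 m².
Net radiated power P_net = εσA(T⁴ − T₀⁴) = 0.949×5.670×10⁻⁸×2.27×(311.20⁴ − 287.4⁴).
T⁴ − T₀⁴ = 9.37904×10⁹ − 6.82256×10⁹ = 2.55648×10⁹ K⁴, so P_net = 312 W.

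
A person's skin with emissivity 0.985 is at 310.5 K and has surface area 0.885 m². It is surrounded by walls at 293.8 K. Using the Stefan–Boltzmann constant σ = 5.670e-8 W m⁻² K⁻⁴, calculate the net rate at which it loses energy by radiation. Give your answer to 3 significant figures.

Area A = 0.885 m².
Net radiated power P_net = εσA(T⁴ − T₀⁴) = 0.985×5.670×10⁻⁸×0.885×(310.5⁴ − 293.8⁴).
T⁴ − T₀⁴ = 9.29494×10⁹ − 7.45087×10⁹ = 1.84407×10⁹ K⁴, so P_net = 91.1 W.

Net loss ≈ 91.1 W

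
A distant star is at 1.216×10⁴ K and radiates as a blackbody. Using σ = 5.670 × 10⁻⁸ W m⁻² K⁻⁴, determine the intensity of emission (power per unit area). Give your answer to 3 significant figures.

I ≈ 1.24×10⁹ W/m²

Stefan–Boltzmann: I = σT⁴ = 5.670×10⁻⁸ × (1.216×10⁴)⁴ = 1.24×10⁹ W/m².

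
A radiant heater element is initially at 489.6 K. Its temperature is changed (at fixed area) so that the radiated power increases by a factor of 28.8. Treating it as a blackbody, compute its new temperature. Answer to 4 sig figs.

P ∝ T⁴, so T₂/T₁ = (P₂/P₁)^(1/4) = (28.8)^(1/4) = 2.31658.
T₂ = 489.6 × 2.31658 = 1134 K.

T₂ ≈ 1134 K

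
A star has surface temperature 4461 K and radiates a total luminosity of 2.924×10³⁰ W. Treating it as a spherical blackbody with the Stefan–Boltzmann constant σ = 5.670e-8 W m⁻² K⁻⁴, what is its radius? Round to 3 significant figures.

R ≈ 1.02×10¹¹ m

L = 4πR²σT⁴ ⇒ R = √(L/(4πσT⁴)).
σT⁴ = 2.24549×10⁷ W/m², so R = √(2.924×10³⁰/(4π×2.24549×10⁷)) = 1.02×10¹¹ m.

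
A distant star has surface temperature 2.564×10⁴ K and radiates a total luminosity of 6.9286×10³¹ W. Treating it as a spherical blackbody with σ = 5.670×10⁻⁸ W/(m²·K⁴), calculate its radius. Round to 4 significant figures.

R ≈ 1.500×10¹⁰ m

L = 4πR²σT⁴ ⇒ R = √(L/(4πσT⁴)).
σT⁴ = 2.45050×10¹⁰ W/m², so R = √(6.9286×10³¹/(4π×2.45050×10¹⁰)) = 1.500×10¹⁰ m.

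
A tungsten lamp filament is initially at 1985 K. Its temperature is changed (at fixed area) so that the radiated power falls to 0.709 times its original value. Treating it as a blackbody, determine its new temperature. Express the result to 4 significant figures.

P ∝ T⁴, so T₂/T₁ = (P₂/P₁)^(1/4) = (0.709)^(1/4) = 0.917617.
T₂ = 1985 × 0.917617 = 1821 K.

T₂ ≈ 1821 K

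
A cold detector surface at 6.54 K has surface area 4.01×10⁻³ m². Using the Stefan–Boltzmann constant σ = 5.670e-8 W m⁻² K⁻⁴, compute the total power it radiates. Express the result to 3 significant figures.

P ≈ 4.16×10⁻⁷ W

Area A = 4.01×10⁻³ m².
P = σAT⁴ = 5.670×10⁻⁸ × 4.01×10⁻³ × (6.54)⁴ = 4.16×10⁻⁷ W.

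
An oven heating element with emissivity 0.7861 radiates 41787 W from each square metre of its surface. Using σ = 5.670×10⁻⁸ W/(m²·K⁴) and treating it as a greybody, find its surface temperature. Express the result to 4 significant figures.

T ≈ 984.0 K

I = εσT⁴, so T = (I/εσ)^(1/4) = (41787/(0.7861×5.670×10⁻⁸))^(1/4) = 984.0 K.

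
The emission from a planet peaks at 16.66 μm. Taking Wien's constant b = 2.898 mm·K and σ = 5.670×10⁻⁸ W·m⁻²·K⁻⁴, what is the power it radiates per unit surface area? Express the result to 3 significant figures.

I ≈ 51.9 W/m²

Wien's law: T = b/λ_max = 2.898×10⁻³/1.666×10⁻⁵ = 173.950 K.
Then I = σT⁴ = 5.670×10⁻⁸×(173.950)⁴ = 51.9 W/m².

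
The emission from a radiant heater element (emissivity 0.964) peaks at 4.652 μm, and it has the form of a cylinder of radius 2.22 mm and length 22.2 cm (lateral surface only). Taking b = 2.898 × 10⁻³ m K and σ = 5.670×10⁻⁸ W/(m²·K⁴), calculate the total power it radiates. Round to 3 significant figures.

P ≈ 25.5 W

Wien's law: T = b/λ_max = 2.898×10⁻³/4.652×10⁻⁶ = 622.958 K.
Lateral area A = 2πrL = 2π×2.22×10⁻³×0.222 = 3.09661×10⁻³ m².
Then P = εσAT⁴ = 0.964×5.670×10⁻⁸×3.09661×10⁻³×(622.958)⁴ = 25.5 W.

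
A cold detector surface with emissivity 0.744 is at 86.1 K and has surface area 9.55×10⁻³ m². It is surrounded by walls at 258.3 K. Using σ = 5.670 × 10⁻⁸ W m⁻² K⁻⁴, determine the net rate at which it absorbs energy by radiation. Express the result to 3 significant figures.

Net gain ≈ 1.77 W

Area A = 9.55×10⁻³ m².
Net radiated power P_net = εσA(T⁴ − T₀⁴) = 0.744×5.670×10⁻⁸×9.55×10⁻³×(86.1⁴ − 258.3⁴).
T⁴ − T₀⁴ = 5.49557×10⁷ − 4.45141×10⁹ = -4.39645×10⁹ K⁴, so P_net = -1.77 W — negative, meaning a net gain of 1.77 W.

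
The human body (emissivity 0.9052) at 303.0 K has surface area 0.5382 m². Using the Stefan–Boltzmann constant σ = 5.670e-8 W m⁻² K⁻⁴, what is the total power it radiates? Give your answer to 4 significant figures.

P ≈ 232.8 W

Area A = 0.5382 m².
P = εσAT⁴ = 0.9052 × 5.670×10⁻⁸ × 0.5382 × (303.0)⁴ = 232.8 W.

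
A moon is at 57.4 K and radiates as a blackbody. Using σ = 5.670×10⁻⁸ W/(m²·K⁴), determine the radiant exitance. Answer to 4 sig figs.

I ≈ 0.6155 W/m²

Stefan–Boltzmann: I = σT⁴ = 5.670×10⁻⁸ × (57.4)⁴ = 0.6155 W/m².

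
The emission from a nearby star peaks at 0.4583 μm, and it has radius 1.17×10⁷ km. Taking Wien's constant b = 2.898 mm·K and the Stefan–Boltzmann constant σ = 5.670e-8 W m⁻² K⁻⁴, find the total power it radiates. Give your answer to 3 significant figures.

P ≈ 1.56×10²⁹ W

Wien's law: T = b/λ_max = 2.898×10⁻³/4.583×10⁻⁷ = 6323.37 K.
Surface area A = 4πR² = 4π(1.17×10¹⁰ m)² = 1.72021×10²¹ m².
Then P = σAT⁴ = 5.670×10⁻⁸×1.72021×10²¹×(6323.37)⁴ = 1.56×10²⁹ W.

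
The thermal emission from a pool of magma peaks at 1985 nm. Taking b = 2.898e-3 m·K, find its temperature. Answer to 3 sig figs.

Wien's law gives T = b/λ_max = (2.898×10⁻³ m·K)/(1.985×10⁻⁶ m) = 1.46×10³ K.

T ≈ 1.46×10³ K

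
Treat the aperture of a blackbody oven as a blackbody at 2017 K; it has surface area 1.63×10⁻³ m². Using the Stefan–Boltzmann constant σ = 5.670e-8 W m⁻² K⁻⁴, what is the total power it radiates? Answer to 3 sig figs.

P ≈ 1.53×10³ W

Area A = 1.63×10⁻³ m².
P = σAT⁴ = 5.670×10⁻⁸ × 1.63×10⁻³ × (2017)⁴ = 1.53×10³ W.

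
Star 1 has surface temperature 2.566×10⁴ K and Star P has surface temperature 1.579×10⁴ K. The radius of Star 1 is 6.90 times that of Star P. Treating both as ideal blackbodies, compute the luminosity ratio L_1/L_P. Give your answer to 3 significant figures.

L_1/L_P ≈ 332

L ∝ R²T⁴, so L_1/L_P = (R_1/R_P)²(T_1/T_P)⁴ = (6.90)² × (2.566×10⁴/1.579×10⁴)⁴ = 47.61 × 6.97426 = 332.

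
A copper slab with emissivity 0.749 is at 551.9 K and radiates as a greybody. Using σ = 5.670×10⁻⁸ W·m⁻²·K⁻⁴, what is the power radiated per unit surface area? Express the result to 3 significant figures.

Stefan–Boltzmann: I = εσT⁴ = 0.749 × 5.670×10⁻⁸ × (551.9)⁴ = 3.94×10³ W/m².

I ≈ 3.94×10³ W/m²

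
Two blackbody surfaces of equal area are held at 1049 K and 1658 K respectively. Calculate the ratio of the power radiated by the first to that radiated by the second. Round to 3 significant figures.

P₁/P₂ ≈ 0.160

With equal areas, P₁/P₂ = (T₁/T₂)⁴ = (1049/1658)⁴ = 0.160.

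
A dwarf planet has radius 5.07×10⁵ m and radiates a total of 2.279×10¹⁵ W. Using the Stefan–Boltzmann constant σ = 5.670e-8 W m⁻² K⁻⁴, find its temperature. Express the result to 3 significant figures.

Surface area A = 4πR² = 4π(5.07×10⁵ m)² = 3.23017×10¹² m².
P = σAT⁴ ⇒ T = (P/(σA))^(1/4) = (2.279×10¹⁵/(5.670×10⁻⁸×3.23017×10¹²))^(1/4) = 334 K.

T ≈ 334 K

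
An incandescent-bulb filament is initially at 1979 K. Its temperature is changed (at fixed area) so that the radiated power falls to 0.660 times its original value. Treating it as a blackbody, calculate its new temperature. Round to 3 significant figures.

P ∝ T⁴, so T₂/T₁ = (P₂/P₁)^(1/4) = (0.660)^(1/4) = 0.901334.
T₂ = 1979 × 0.901334 = 1.78×10³ K.

T₂ ≈ 1.78×10³ K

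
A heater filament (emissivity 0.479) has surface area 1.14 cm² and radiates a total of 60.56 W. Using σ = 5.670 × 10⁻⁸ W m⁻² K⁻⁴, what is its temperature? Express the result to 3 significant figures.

Area A = 1.14 cm² = 1.14×10⁻⁴ m².
P = εσAT⁴ ⇒ T = (P/(εσA))^(1/4) = (60.56/(0.479×5.670×10⁻⁸×1.14×10⁻⁴))^(1/4) = 2.10×10³ K.

T ≈ 2.10×10³ K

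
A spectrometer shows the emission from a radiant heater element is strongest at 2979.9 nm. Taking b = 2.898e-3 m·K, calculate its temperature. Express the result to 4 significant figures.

T ≈ 972.5 K

Wien's law gives T = b/λ_max = (2.898×10⁻³ m·K)/(2.9799×10⁻⁶ m) = 972.5 K.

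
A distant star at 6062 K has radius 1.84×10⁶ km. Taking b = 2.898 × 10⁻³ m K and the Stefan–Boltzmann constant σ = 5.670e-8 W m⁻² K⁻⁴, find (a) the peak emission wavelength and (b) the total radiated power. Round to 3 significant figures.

(a) λ_max = b/T = 2.898×10⁻³/6062 = 4.781×10⁻⁷ m = 478 nm.
Surface area A = 4πR² = 4π(1.84×10⁹ m)² = 4.25447×10¹⁹ m².
(b) P = σAT⁴ = 5.670×10⁻⁸×4.25447×10¹⁹×(6062)⁴ = 3.26×10²⁷ W.

λ_max ≈ 478 nm; P ≈ 3.26×10²⁷ W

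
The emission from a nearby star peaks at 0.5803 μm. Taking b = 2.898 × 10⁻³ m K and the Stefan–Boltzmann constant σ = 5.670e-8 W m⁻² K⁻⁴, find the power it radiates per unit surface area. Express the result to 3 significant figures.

Wien's law: T = b/λ_max = 2.898×10⁻³/5.803×10⁻⁷ = 4993.97 K.
Then I = σT⁴ = 5.670×10⁻⁸×(4993.97)⁴ = 3.53×10⁷ W/m².

I ≈ 3.53×10⁷ W/m²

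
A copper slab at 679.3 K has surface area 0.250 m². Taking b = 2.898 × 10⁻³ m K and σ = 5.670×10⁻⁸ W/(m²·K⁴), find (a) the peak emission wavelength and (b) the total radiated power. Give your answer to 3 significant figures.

(a) λ_max = b/T = 2.898×10⁻³/679.3 = 4.266×10⁻⁶ m = 4.27 μm.
Area A = 0.250 m².
(b) P = σAT⁴ = 5.670×10⁻⁸×0.250×(679.3)⁴ = 3.02×10³ W.

λ_max ≈ 4.27 μm; P ≈ 3.02×10³ W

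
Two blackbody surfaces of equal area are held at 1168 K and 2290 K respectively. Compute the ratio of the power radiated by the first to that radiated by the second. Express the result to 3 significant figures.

With equal areas, P₁/P₂ = (T₁/T₂)⁴ = (1168/2290)⁴ = 0.0677.

P₁/P₂ ≈ 0.0677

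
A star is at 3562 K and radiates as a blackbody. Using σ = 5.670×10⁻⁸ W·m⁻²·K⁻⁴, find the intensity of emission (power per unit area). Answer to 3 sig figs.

I ≈ 9.13×10⁶ W/m²

Stefan–Boltzmann: I = σT⁴ = 5.670×10⁻⁸ × (3562)⁴ = 9.13×10⁶ W/m².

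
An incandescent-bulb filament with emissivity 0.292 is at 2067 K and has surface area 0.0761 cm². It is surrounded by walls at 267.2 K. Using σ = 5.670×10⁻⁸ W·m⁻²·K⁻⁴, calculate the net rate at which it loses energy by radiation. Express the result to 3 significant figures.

Area A = 0.0761 cm² = 7.61×10⁻⁶ m².
Net radiated power P_net = εσA(T⁴ − T₀⁴) = 0.292×5.670×10⁻⁸×7.61×10⁻⁶×(2067⁴ − 267.2⁴).
T⁴ − T₀⁴ = 1.82542×10¹³ − 5.09737×10⁹ = 1.82491×10¹³ K⁴, so P_net = 2.30 W.

Net loss ≈ 2.30 W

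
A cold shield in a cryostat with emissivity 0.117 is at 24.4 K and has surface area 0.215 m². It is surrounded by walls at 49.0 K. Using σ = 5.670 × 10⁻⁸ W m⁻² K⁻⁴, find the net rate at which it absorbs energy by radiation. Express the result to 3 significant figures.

Net gain ≈ 7.72×10⁻³ W

Area A = 0.215 m².
Net radiated power P_net = εσA(T⁴ − T₀⁴) = 0.117×5.670×10⁻⁸×0.215×(24.4⁴ − 49.0⁴).
T⁴ − T₀⁴ = 3.54454×10⁵ − 5.76480×10⁶ = -5.41035×10⁶ K⁴, so P_net = -7.72×10⁻³ W — negative, meaning a net gain of 7.72×10⁻³ W.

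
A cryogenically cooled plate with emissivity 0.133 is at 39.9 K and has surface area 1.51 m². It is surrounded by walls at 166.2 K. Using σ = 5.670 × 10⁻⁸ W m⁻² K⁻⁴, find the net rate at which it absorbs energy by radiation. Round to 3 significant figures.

Net gain ≈ 8.66 W

Area A = 1.51 m².
Net radiated power P_net = εσA(T⁴ − T₀⁴) = 0.133×5.670×10⁻⁸×1.51×(39.9⁴ − 166.2⁴).
T⁴ − T₀⁴ = 2.53450×10⁶ − 7.62999×10⁸ = -7.60464×10⁸ K⁴, so P_net = -8.66 W — negative, meaning a net gain of 8.66 W.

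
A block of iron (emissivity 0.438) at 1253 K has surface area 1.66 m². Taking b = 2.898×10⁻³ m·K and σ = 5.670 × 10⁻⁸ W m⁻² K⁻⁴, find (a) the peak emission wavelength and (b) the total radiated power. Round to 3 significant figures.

(a) λ_max = b/T = 2.898×10⁻³/1253 = 2.313×10⁻⁶ m = 2.31×10³ nm.
Area A = 1.66 m².
(b) P = εσAT⁴ = 0.438×5.670×10⁻⁸×1.66×(1253)⁴ = 1.02×10⁵ W.

λ_max ≈ 2.31×10³ nm; P ≈ 1.02×10⁵ W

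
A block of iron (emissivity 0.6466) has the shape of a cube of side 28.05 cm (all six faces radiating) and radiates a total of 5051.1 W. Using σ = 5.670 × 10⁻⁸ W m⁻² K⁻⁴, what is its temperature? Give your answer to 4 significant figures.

Area A = 6s² = 6×(0.2805 m)² = 0.472082 m².
P = εσAT⁴ ⇒ T = (P/(εσA))^(1/4) = (5051.1/(0.6466×5.670×10⁻⁸×0.472082))^(1/4) = 735.0 K.

T ≈ 735.0 K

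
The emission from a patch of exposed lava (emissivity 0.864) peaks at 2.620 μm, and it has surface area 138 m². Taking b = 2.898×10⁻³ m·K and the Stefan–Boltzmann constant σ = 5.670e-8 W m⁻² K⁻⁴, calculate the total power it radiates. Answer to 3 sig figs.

P ≈ 1.01×10⁷ W

Wien's law: T = b/λ_max = 2.898×10⁻³/2.620×10⁻⁶ = 1106.11 K.
Area A = 138 m².
Then P = εσAT⁴ = 0.864×5.670×10⁻⁸×138×(1106.11)⁴ = 1.01×10⁷ W.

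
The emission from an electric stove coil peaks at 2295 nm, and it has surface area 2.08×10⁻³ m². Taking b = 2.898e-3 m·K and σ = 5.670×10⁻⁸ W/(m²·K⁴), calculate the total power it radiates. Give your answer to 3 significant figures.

Wien's law: T = b/λ_max = 2.898×10⁻³/2.295×10⁻⁶ = 1262.75 K.
Area A = 2.08×10⁻³ m².
Then P = σAT⁴ = 5.670×10⁻⁸×2.08×10⁻³×(1262.75)⁴ = 300 W.

P ≈ 300 W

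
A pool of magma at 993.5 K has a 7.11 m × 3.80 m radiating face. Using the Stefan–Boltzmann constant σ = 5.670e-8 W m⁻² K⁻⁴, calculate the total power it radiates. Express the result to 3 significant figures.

P ≈ 1.49×10⁶ W

Area A = 7.11 × 3.80 = 27.018 m².
P = σAT⁴ = 5.670×10⁻⁸ × 27.018 × (993.5)⁴ = 1.49×10⁶ W.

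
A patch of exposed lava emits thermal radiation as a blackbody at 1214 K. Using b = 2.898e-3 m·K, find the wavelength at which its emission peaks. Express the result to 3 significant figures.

Wien's displacement law: λ_max = b/T = (2.898×10⁻³ m·K)/(1214 K) = 2.387×10⁻⁶ m.
That is 2.39×10³ nm, in the infrared range.

λ_max ≈ 2.39×10³ nm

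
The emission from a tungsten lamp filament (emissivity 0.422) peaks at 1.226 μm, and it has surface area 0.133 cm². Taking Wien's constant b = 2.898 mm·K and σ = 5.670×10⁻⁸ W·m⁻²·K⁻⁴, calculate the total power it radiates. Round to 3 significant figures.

P ≈ 9.94 W

Wien's law: T = b/λ_max = 2.898×10⁻³/1.226×10⁻⁶ = 2363.78 K.
Area A = 0.133 cm² = 1.33×10⁻⁵ m².
Then P = εσAT⁴ = 0.422×5.670×10⁻⁸×1.33×10⁻⁵×(2363.78)⁴ = 9.94 W.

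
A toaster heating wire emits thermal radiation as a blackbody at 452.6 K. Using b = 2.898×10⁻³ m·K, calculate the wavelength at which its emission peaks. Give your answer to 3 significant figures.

Wien's displacement law: λ_max = b/T = (2.898×10⁻³ m·K)/(452.6 K) = 6.403×10⁻⁶ m.
That is 6.40 μm, in the infrared range.

λ_max ≈ 6.40 μm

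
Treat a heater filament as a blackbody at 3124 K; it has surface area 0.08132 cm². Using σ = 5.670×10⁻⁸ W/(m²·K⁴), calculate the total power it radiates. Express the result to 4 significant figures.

Area A = 0.08132 cm² = 8.132×10⁻⁶ m².
P = σAT⁴ = 5.670×10⁻⁸ × 8.132×10⁻⁶ × (3124)⁴ = 43.92 W.

P ≈ 43.92 W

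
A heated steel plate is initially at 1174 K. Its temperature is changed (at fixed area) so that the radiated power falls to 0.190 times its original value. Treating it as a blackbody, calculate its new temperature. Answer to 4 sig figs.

T₂ ≈ 775.1 K

P ∝ T⁴, so T₂/T₁ = (P₂/P₁)^(1/4) = (0.190)^(1/4) = 0.660220.
T₂ = 1174 × 0.660220 = 775.1 K.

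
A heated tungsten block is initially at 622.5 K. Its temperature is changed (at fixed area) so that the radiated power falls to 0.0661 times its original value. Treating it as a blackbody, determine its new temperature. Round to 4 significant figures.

T₂ ≈ 315.6 K

P ∝ T⁴, so T₂/T₁ = (P₂/P₁)^(1/4) = (0.0661)^(1/4) = 0.507050.
T₂ = 622.5 × 0.507050 = 315.6 K.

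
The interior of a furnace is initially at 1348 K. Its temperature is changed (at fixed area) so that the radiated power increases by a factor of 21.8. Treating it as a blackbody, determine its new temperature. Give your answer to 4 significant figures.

T₂ ≈ 2913 K

P ∝ T⁴, so T₂/T₁ = (P₂/P₁)^(1/4) = (21.8)^(1/4) = 2.16080.
T₂ = 1348 × 2.16080 = 2913 K.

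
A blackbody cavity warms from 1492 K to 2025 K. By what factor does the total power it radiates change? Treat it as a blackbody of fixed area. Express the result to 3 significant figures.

P₂/P₁ ≈ 3.39

P ∝ T⁴, so P₂/P₁ = (T₂/T₁)⁴ = (2025/1492)⁴ = (1.35724)⁴ = 3.39.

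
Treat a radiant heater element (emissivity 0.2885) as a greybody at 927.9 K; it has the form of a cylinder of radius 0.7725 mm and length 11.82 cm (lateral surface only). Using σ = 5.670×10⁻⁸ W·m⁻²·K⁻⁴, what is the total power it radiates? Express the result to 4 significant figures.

P ≈ 6.957 W

Lateral area A = 2πrL = 2π×7.725×10⁻⁴×0.1182 = 5.73715×10⁻⁴ m².
P = εσAT⁴ = 0.2885 × 5.670×10⁻⁸ × 5.73715×10⁻⁴ × (927.9)⁴ = 6.957 W.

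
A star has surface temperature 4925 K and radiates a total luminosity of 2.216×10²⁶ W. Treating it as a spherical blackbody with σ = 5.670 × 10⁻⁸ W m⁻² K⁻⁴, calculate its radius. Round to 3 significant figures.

R ≈ 7.27×10⁸ m

L = 4πR²σT⁴ ⇒ R = √(L/(4πσT⁴)).
σT⁴ = 3.33586×10⁷ W/m², so R = √(2.216×10²⁶/(4π×3.33586×10⁷)) = 7.27×10⁸ m.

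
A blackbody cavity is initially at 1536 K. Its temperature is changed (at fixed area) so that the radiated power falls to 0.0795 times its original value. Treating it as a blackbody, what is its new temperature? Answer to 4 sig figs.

T₂ ≈ 815.6 K

P ∝ T⁴, so T₂/T₁ = (P₂/P₁)^(1/4) = (0.0795)^(1/4) = 0.530997.
T₂ = 1536 × 0.530997 = 815.6 K.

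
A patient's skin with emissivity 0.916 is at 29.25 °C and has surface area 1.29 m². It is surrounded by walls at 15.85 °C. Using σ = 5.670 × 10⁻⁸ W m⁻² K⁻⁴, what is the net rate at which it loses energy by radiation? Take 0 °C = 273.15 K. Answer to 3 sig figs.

Net loss ≈ 92.9 W

T = 29.25 °C + 273.15 = 302.40 K.
Surroundings: T = 15.85 °C + 273.15 = 289.00 K.
Area A = 1.29 m².
Net radiated power P_net = εσA(T⁴ − T₀⁴) = 0.916×5.670×10⁻⁸×1.29×(302.40⁴ − 289.00⁴).
T⁴ − T₀⁴ = 8.36233×10⁹ − 6.97576×10⁹ = 1.38657×10⁹ K⁴, so P_net = 92.9 W.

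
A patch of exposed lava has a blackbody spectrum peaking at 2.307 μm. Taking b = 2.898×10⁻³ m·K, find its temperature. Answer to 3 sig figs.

Wien's law gives T = b/λ_max = (2.898×10⁻³ m·K)/(2.307×10⁻⁶ m) = 1.26×10³ K.

T ≈ 1.26×10³ K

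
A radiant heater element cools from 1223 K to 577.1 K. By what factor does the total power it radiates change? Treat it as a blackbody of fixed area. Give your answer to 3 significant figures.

P₂/P₁ ≈ 0.0496

P ∝ T⁴, so P₂/P₁ = (T₂/T₁)⁴ = (577.1/1223)⁴ = (0.471872)⁴ = 0.0496.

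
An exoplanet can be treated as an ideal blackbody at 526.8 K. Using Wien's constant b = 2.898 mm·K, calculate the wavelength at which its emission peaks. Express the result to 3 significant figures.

Wien's displacement law: λ_max = b/T = (2.898×10⁻³ m·K)/(526.8 K) = 5.501×10⁻⁶ m.
That is 5.50 μm, in the infrared range.

λ_max ≈ 5.50 μm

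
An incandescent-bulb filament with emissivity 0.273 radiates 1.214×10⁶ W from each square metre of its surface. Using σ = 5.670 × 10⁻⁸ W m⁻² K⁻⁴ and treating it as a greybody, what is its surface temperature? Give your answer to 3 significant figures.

I = εσT⁴, so T = (I/εσ)^(1/4) = (1.214×10⁶/(0.273×5.670×10⁻⁸))^(1/4) = 2.98×10³ K.

T ≈ 2.98×10³ K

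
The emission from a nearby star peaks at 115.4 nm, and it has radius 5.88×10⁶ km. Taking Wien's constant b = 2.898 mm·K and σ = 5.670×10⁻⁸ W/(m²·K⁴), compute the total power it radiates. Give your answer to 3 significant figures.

P ≈ 9.80×10³⁰ W

Wien's law: T = b/λ_max = 2.898×10⁻³/1.154×10⁻⁷ = 25112.7 K.
Surface area A = 4πR² = 4π(5.88×10⁹ m)² = 4.34475×10²⁰ m².
Then P = σAT⁴ = 5.670×10⁻⁸×4.34475×10²⁰×(25112.7)⁴ = 9.80×10³⁰ W.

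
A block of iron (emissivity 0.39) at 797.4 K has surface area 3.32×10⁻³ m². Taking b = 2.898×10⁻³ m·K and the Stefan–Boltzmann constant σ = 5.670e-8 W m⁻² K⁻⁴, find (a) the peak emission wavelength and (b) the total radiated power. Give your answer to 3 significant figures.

λ_max ≈ 3.63 μm; P ≈ 29.7 W

(a) λ_max = b/T = 2.898×10⁻³/797.4 = 3.634×10⁻⁶ m = 3.63 μm.
Area A = 3.32×10⁻³ m².
(b) P = εσAT⁴ = 0.39×5.670×10⁻⁸×3.32×10⁻³×(797.4)⁴ = 29.7 W.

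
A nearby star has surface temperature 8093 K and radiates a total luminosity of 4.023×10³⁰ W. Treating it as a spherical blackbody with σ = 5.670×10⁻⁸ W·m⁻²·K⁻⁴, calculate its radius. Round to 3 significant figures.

R ≈ 3.63×10¹⁰ m

L = 4πR²σT⁴ ⇒ R = √(L/(4πσT⁴)).
σT⁴ = 2.43232×10⁸ W/m², so R = √(4.023×10³⁰/(4π×2.43232×10⁸)) = 3.63×10¹⁰ m.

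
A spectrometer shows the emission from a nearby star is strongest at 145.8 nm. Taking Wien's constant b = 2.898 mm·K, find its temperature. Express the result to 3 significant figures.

Wien's law gives T = b/λ_max = (2.898×10⁻³ m·K)/(1.458×10⁻⁷ m) = 1.99×10⁴ K.

T ≈ 1.99×10⁴ K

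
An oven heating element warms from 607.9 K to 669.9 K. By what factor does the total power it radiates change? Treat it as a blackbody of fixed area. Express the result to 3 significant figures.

P₂/P₁ ≈ 1.47

P ∝ T⁴, so P₂/P₁ = (T₂/T₁)⁴ = (669.9/607.9)⁴ = (1.10199)⁴ = 1.47.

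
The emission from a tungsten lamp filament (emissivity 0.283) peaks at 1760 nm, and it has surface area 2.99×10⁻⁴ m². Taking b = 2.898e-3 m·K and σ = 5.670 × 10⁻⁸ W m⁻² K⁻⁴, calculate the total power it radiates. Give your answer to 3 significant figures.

P ≈ 35.3 W

Wien's law: T = b/λ_max = 2.898×10⁻³/1.760×10⁻⁶ = 1646.59 K.
Area A = 2.99×10⁻⁴ m².
Then P = εσAT⁴ = 0.283×5.670×10⁻⁸×2.99×10⁻⁴×(1646.59)⁴ = 35.3 W.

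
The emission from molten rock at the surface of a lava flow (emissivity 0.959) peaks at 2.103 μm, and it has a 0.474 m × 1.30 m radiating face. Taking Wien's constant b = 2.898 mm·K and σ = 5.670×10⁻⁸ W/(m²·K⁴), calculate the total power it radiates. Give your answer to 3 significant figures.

Wien's law: T = b/λ_max = 2.898×10⁻³/2.103×10⁻⁶ = 1378.03 K.
Area A = 0.474 × 1.30 = 0.6162 m².
Then P = εσAT⁴ = 0.959×5.670×10⁻⁸×0.6162×(1378.03)⁴ = 1.21×10⁵ W.

P ≈ 1.21×10⁵ W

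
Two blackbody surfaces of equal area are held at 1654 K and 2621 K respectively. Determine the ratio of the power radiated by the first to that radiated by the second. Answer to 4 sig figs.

P₁/P₂ ≈ 0.1586

With equal areas, P₁/P₂ = (T₁/T₂)⁴ = (1654/2621)⁴ = 0.1586.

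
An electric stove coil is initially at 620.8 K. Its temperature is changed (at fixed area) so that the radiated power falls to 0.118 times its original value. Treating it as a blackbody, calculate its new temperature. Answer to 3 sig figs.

P ∝ T⁴, so T₂/T₁ = (P₂/P₁)^(1/4) = (0.118)^(1/4) = 0.586098.
T₂ = 620.8 × 0.586098 = 364 K.

T₂ ≈ 364 K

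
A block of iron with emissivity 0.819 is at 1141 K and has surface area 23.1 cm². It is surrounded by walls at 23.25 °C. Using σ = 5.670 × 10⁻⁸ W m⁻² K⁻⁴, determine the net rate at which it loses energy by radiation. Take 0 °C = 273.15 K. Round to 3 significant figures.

Surroundings: T = 23.25 °C + 273.15 = 296.40 K.
Area A = 23.1 cm² = 2.31×10⁻³ m².
Net radiated power P_net = εσA(T⁴ − T₀⁴) = 0.819×5.670×10⁻⁸×2.31×10⁻³×(1141⁴ − 296.40⁴).
T⁴ − T₀⁴ = 1.69489×10¹² − 7.71814×10⁹ = 1.68717×10¹² K⁴, so P_net = 181 W.

Net loss ≈ 181 W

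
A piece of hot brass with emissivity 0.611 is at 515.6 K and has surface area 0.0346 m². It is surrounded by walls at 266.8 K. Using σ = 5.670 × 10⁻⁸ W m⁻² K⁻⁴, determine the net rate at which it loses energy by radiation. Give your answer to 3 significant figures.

Net loss ≈ 78.6 W

Area A = 0.0346 m².
Net radiated power P_net = εσA(T⁴ − T₀⁴) = 0.611×5.670×10⁻⁸×0.0346×(515.6⁴ − 266.8⁴).
T⁴ − T₀⁴ = 7.06727×10¹⁰ − 5.06691×10⁹ = 6.56058×10¹⁰ K⁴, so P_net = 78.6 W.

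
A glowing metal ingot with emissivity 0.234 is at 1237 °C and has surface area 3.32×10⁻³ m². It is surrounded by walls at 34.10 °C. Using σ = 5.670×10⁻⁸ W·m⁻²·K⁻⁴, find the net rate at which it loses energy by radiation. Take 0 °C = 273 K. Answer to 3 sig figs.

Net loss ≈ 229 W

T = 1237 °C + 273 = 1510 K.
Surroundings: T = 34.10 °C + 273 = 307.10 K.
Area A = 3.32×10⁻³ m².
Net radiated power P_net = εσA(T⁴ − T₀⁴) = 0.234×5.670×10⁻⁸×3.32×10⁻³×(1510⁴ − 307.10⁴).
T⁴ − T₀⁴ = 5.19886×10¹² − 8.89445×10⁹ = 5.18997×10¹² K⁴, so P_net = 229 W.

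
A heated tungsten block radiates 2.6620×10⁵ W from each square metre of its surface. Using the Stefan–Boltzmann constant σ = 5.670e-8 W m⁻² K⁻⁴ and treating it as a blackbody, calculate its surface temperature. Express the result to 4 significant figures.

I = σT⁴, so T = (I/σ)^(1/4) = (2.6620×10⁵/(5.670×10⁻⁸))^(1/4) = 1472 K.

T ≈ 1472 K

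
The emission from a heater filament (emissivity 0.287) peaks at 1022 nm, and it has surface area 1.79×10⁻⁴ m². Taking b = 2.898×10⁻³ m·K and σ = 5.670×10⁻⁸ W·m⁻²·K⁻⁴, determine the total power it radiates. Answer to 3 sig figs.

P ≈ 188 W

Wien's law: T = b/λ_max = 2.898×10⁻³/1.022×10⁻⁶ = 2835.62 K.
Area A = 1.79×10⁻⁴ m².
Then P = εσAT⁴ = 0.287×5.670×10⁻⁸×1.79×10⁻⁴×(2835.62)⁴ = 188 W.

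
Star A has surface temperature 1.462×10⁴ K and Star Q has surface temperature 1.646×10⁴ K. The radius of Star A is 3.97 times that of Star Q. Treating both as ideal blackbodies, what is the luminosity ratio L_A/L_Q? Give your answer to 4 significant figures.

L_A/L_Q ≈ 9.810

L ∝ R²T⁴, so L_A/L_Q = (R_A/R_Q)²(T_A/T_Q)⁴ = (3.97)² × (1.462×10⁴/1.646×10⁴)⁴ = 15.7609 × 0.622401 = 9.810.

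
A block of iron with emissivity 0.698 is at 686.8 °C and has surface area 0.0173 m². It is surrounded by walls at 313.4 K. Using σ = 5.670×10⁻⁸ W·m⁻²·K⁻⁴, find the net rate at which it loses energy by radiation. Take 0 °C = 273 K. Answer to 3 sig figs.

Net loss ≈ 574 W

T = 686.8 °C + 273 = 959.8 K.
Area A = 0.0173 m².
Net radiated power P_net = εσA(T⁴ − T₀⁴) = 0.698×5.670×10⁻⁸×0.0173×(959.8⁴ − 313.4⁴).
T⁴ − T₀⁴ = 8.48639×10¹¹ − 9.64708×10⁹ = 8.38992×10¹¹ K⁴, so P_net = 574 W.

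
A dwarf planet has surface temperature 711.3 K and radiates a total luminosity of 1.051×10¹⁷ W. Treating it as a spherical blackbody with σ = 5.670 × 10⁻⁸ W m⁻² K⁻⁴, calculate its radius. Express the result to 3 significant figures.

L = 4πR²σT⁴ ⇒ R = √(L/(4πσT⁴)).
σT⁴ = 14514.2 W/m², so R = √(1.051×10¹⁷/(4π×14514.2)) = 7.59×10⁵ m.

R ≈ 7.59×10⁵ m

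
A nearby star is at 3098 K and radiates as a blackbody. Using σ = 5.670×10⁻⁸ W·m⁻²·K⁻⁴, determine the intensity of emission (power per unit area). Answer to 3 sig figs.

Stefan–Boltzmann: I = σT⁴ = 5.670×10⁻⁸ × (3098)⁴ = 5.22×10⁶ W/m².

I ≈ 5.22×10⁶ W/m²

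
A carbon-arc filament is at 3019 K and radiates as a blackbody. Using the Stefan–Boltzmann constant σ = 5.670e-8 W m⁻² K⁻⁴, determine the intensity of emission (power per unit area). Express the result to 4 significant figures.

Stefan–Boltzmann: I = σT⁴ = 5.670×10⁻⁸ × (3019)⁴ = 4.710×10⁶ W/m².

I ≈ 4.710×10⁶ W/m²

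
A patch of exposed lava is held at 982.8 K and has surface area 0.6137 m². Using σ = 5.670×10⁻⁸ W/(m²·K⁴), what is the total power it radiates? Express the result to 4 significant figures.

Area A = 0.6137 m².
P = σAT⁴ = 5.670×10⁻⁸ × 0.6137 × (982.8)⁴ = 3.246×10⁴ W.

P ≈ 3.246×10⁴ W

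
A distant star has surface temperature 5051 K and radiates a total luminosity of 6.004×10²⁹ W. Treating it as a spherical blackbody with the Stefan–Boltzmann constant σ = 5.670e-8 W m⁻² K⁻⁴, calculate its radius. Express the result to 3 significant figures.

R ≈ 3.60×10¹⁰ m

L = 4πR²σT⁴ ⇒ R = √(L/(4πσT⁴)).
σT⁴ = 3.69056×10⁷ W/m², so R = √(6.004×10²⁹/(4π×3.69056×10⁷)) = 3.60×10¹⁰ m.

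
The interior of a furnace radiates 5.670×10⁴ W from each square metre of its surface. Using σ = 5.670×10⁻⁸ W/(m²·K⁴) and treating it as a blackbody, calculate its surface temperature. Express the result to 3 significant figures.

I = σT⁴, so T = (I/σ)^(1/4) = (5.670×10⁴/(5.670×10⁻⁸))^(1/4) = 1.00×10³ K.

T ≈ 1.00×10³ K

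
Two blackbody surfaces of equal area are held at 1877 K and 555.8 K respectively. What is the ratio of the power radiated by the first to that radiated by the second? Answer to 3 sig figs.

P₁/P₂ ≈ 130

With equal areas, P₁/P₂ = (T₁/T₂)⁴ = (1877/555.8)⁴ = 130.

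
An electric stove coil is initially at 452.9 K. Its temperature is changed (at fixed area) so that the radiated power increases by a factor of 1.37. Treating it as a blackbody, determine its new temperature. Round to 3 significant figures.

T₂ ≈ 490 K

P ∝ T⁴, so T₂/T₁ = (P₂/P₁)^(1/4) = (1.37)^(1/4) = 1.08188.
T₂ = 452.9 × 1.08188 = 490 K.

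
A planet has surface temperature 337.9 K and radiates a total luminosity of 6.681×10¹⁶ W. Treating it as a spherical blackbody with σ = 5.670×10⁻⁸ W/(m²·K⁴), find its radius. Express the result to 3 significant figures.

R ≈ 2.68×10⁶ m

L = 4πR²σT⁴ ⇒ R = √(L/(4πσT⁴)).
σT⁴ = 739.156 W/m², so R = √(6.681×10¹⁶/(4π×739.156)) = 2.68×10⁶ m.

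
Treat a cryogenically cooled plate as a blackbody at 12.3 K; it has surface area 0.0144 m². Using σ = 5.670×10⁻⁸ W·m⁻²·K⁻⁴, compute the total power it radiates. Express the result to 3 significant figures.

P ≈ 1.87×10⁻⁵ W

Area A = 0.0144 m².
P = σAT⁴ = 5.670×10⁻⁸ × 0.0144 × (12.3)⁴ = 1.87×10⁻⁵ W.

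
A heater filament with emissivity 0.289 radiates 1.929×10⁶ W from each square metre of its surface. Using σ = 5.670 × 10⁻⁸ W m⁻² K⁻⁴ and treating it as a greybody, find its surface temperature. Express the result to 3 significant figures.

T ≈ 3.29×10³ K

I = εσT⁴, so T = (I/εσ)^(1/4) = (1.929×10⁶/(0.289×5.670×10⁻⁸))^(1/4) = 3.29×10³ K.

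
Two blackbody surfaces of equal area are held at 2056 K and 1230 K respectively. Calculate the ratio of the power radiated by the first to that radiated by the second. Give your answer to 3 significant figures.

P₁/P₂ ≈ 7.81

With equal areas, P₁/P₂ = (T₁/T₂)⁴ = (2056/1230)⁴ = 7.81.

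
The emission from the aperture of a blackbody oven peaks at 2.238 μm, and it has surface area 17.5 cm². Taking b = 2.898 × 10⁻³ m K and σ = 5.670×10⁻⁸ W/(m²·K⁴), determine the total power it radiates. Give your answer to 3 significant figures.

P ≈ 279 W

Wien's law: T = b/λ_max = 2.898×10⁻³/2.238×10⁻⁶ = 1294.91 K.
Area A = 17.5 cm² = 1.75×10⁻³ m².
Then P = σAT⁴ = 5.670×10⁻⁸×1.75×10⁻³×(1294.91)⁴ = 279 W.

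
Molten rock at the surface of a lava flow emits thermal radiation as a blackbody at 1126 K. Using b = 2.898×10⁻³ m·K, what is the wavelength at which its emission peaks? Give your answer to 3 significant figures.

λ_max ≈ 2.57 μm

Wien's displacement law: λ_max = b/T = (2.898×10⁻³ m·K)/(1126 K) = 2.574×10⁻⁶ m.
That is 2.57 μm, in the infrared range.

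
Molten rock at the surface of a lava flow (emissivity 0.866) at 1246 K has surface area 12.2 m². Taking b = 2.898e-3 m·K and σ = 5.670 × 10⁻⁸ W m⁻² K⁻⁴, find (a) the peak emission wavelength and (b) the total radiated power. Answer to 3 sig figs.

(a) λ_max = b/T = 2.898×10⁻³/1246 = 2.326×10⁻⁶ m = 2.33×10³ nm.
Area A = 12.2 m².
(b) P = εσAT⁴ = 0.866×5.670×10⁻⁸×12.2×(1246)⁴ = 1.44×10⁶ W.

λ_max ≈ 2.33×10³ nm; P ≈ 1.44×10⁶ W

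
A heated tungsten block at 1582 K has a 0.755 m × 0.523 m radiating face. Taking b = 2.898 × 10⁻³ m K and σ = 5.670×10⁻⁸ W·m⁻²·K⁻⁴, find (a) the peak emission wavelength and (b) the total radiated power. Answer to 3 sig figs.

λ_max ≈ 1.83×10³ nm; P ≈ 1.40×10⁵ W

(a) λ_max = b/T = 2.898×10⁻³/1582 = 1.832×10⁻⁶ m = 1.83×10³ nm.
Area A = 0.755 × 0.523 = 0.394865 m².
(b) P = σAT⁴ = 5.670×10⁻⁸×0.394865×(1582)⁴ = 1.40×10⁵ W.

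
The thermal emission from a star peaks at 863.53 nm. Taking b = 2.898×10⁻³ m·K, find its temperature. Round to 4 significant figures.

Wien's law gives T = b/λ_max = (2.898×10⁻³ m·K)/(8.6353×10⁻⁷ m) = 3356 K.

T ≈ 3356 K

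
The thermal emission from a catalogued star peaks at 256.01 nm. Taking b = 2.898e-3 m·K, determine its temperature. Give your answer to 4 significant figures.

T ≈ 1.132×10⁴ K

Wien's law gives T = b/λ_max = (2.898×10⁻³ m·K)/(2.5601×10⁻⁷ m) = 1.132×10⁴ K.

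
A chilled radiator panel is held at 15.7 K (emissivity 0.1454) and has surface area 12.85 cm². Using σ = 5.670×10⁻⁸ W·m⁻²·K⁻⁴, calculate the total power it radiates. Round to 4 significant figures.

P ≈ 6.436×10⁻⁷ W

Area A = 12.85 cm² = 1.285×10⁻³ m².
P = εσAT⁴ = 0.1454 × 5.670×10⁻⁸ × 1.285×10⁻³ × (15.7)⁴ = 6.436×10⁻⁷ W.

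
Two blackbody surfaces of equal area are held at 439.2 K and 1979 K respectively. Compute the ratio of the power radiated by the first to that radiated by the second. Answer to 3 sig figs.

With equal areas, P₁/P₂ = (T₁/T₂)⁴ = (439.2/1979)⁴ = 2.43×10⁻³.

P₁/P₂ ≈ 2.43×10⁻³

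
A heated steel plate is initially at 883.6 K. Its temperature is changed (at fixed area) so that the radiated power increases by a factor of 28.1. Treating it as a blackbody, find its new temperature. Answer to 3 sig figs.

T₂ ≈ 2.03×10³ K

P ∝ T⁴, so T₂/T₁ = (P₂/P₁)^(1/4) = (28.1)^(1/4) = 2.30238.
T₂ = 883.6 × 2.30238 = 2.03×10³ K.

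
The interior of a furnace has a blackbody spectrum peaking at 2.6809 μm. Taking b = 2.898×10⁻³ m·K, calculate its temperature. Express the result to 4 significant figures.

Wien's law gives T = b/λ_max = (2.898×10⁻³ m·K)/(2.6809×10⁻⁶ m) = 1081 K.

T ≈ 1081 K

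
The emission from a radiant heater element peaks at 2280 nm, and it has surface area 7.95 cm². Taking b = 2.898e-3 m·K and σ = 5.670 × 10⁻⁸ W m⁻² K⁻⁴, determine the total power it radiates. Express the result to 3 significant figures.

P ≈ 118 W

Wien's law: T = b/λ_max = 2.898×10⁻³/2.280×10⁻⁶ = 1271.05 K.
Area A = 7.95 cm² = 7.95×10⁻⁴ m².
Then P = σAT⁴ = 5.670×10⁻⁸×7.95×10⁻⁴×(1271.05)⁴ = 118 W.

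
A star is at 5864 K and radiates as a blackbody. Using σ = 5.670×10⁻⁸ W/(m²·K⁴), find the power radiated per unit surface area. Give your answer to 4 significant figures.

I ≈ 6.704×10⁷ W/m²

Stefan–Boltzmann: I = σT⁴ = 5.670×10⁻⁸ × (5864)⁴ = 6.704×10⁷ W/m².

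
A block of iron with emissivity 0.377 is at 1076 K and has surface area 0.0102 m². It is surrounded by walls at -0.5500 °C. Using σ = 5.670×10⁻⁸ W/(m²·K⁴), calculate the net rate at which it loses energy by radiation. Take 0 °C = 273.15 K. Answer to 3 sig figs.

Net loss ≈ 291 W

Surroundings: T = -0.5500 °C + 273.15 = 272.6000 K.
Area A = 0.0102 m².
Net radiated power P_net = εσA(T⁴ − T₀⁴) = 0.377×5.670×10⁻⁸×0.0102×(1076⁴ − 272.6000⁴).
T⁴ − T₀⁴ = 1.34045×10¹² − 5.52209×10⁹ = 1.33493×10¹² K⁴, so P_net = 291 W.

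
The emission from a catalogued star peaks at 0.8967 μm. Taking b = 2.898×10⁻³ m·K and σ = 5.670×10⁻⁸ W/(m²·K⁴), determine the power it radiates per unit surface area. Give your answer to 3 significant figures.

Wien's law: T = b/λ_max = 2.898×10⁻³/8.967×10⁻⁷ = 3231.85 K.
Then I = σT⁴ = 5.670×10⁻⁸×(3231.85)⁴ = 6.19×10⁶ W/m².

I ≈ 6.19×10⁶ W/m²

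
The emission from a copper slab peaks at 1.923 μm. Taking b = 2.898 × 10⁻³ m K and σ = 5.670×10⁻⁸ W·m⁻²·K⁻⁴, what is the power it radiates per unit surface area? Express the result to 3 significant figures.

I ≈ 2.92×10⁵ W/m²

Wien's law: T = b/λ_max = 2.898×10⁻³/1.923×10⁻⁶ = 1507.02 K.
Then I = σT⁴ = 5.670×10⁻⁸×(1507.02)⁴ = 2.92×10⁵ W/m².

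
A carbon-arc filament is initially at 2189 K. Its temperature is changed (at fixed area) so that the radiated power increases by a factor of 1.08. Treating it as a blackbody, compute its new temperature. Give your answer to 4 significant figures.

P ∝ T⁴, so T₂/T₁ = (P₂/P₁)^(1/4) = (1.08)^(1/4) = 1.01943.
T₂ = 2189 × 1.01943 = 2232 K.

T₂ ≈ 2232 K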